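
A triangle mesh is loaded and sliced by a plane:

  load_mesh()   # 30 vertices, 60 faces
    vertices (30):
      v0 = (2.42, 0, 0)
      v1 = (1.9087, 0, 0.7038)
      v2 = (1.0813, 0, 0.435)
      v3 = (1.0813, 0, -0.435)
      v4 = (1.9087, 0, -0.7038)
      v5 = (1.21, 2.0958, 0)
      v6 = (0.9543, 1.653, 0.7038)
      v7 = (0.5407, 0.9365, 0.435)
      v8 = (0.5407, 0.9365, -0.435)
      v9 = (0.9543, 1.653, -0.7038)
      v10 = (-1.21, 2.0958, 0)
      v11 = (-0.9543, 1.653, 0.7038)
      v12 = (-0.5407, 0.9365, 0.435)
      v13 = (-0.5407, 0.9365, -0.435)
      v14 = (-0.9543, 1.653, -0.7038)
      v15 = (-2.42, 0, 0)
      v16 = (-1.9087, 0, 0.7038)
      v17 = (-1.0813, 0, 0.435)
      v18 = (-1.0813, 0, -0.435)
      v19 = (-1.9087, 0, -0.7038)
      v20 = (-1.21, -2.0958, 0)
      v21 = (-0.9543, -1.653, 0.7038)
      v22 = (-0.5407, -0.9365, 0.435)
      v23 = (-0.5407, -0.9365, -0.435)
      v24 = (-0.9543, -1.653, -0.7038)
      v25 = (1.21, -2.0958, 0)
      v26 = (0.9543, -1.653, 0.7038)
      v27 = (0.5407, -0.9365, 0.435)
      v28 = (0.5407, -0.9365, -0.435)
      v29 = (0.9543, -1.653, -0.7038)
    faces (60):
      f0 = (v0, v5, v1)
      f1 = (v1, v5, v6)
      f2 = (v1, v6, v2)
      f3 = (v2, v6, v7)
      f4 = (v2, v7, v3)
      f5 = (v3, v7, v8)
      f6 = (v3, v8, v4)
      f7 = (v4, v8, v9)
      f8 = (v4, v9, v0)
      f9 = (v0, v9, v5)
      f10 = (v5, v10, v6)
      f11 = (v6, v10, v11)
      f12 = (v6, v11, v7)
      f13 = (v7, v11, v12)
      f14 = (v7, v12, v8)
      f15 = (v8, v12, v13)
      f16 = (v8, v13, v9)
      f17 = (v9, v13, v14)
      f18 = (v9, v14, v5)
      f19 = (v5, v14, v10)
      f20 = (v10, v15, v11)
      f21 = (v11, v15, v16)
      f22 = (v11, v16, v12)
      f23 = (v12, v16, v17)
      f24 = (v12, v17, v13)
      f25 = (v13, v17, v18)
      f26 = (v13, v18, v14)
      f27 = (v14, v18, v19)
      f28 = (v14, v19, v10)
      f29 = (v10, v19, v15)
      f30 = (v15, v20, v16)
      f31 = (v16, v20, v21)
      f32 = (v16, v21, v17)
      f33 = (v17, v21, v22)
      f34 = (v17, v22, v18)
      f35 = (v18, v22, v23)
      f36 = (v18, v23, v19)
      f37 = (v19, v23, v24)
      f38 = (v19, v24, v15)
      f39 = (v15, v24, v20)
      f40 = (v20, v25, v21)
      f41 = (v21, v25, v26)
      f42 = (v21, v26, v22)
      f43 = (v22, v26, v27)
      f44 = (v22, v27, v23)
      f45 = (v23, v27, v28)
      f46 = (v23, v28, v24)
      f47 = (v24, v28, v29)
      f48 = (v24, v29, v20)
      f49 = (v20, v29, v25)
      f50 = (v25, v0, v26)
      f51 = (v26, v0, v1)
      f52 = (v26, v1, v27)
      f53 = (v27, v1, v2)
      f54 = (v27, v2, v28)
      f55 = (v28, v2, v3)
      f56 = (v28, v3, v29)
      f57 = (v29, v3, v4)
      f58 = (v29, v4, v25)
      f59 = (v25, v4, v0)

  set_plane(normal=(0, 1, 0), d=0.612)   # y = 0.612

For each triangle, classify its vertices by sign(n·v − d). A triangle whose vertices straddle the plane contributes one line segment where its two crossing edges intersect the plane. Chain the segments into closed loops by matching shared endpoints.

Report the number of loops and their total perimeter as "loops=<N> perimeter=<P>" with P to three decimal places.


Straddling triangles (20 of 60):
  (v0,v5,v1) [-+-] → (2.06666, 0.612, 0)–(1.70467, 0.612, 0.498282)  len=0.6159
  (v1,v5,v6) [-++] → (1.70467, 0.612, 0.498282)–(1.55535, 0.612, 0.7038)  len=0.2540
  (v1,v6,v2) [-+-] → (1.55535, 0.612, 0.7038)–(1.03428, 0.612, 0.534519)  len=0.5479
  (v2,v6,v7) [-++] → (1.03428, 0.612, 0.534519)–(0.728019, 0.612, 0.435)  len=0.3220
  (v2,v7,v3) [-+-] → (0.728019, 0.612, 0.435)–(0.728019, 0.612, 0.133542)  len=0.3015
  (v3,v7,v8) [-++] → (0.728019, 0.612, 0.133542)–(0.728019, 0.612, -0.435)  len=0.5685
  (v3,v8,v4) [-+-] → (0.728019, 0.612, -0.435)–(1.01472, 0.612, -0.52814)  len=0.3014
  (v4,v8,v9) [-++] → (1.01472, 0.612, -0.52814)–(1.55535, 0.612, -0.7038)  len=0.5685
  (v4,v9,v0) [-+-] → (1.55535, 0.612, -0.7038)–(1.87735, 0.612, -0.260572)  len=0.5478
  (v0,v9,v5) [-++] → (1.87735, 0.612, -0.260572)–(2.06666, 0.612, 0)  len=0.3221
  (v10,v15,v11) [+-+] → (-2.06666, 0.612, 0)–(-1.87735, 0.612, 0.260572)  len=0.3221
  (v11,v15,v16) [+--] → (-1.87735, 0.612, 0.260572)–(-1.55535, 0.612, 0.7038)  len=0.5478
  (v11,v16,v12) [+-+] → (-1.55535, 0.612, 0.7038)–(-1.01472, 0.612, 0.52814)  len=0.5685
  (v12,v16,v17) [+--] → (-1.01472, 0.612, 0.52814)–(-0.728019, 0.612, 0.435)  len=0.3014
  (v12,v17,v13) [+-+] → (-0.728019, 0.612, 0.435)–(-0.728019, 0.612, -0.133542)  len=0.5685
  (v13,v17,v18) [+--] → (-0.728019, 0.612, -0.133542)–(-0.728019, 0.612, -0.435)  len=0.3015
  (v13,v18,v14) [+-+] → (-0.728019, 0.612, -0.435)–(-1.03428, 0.612, -0.534519)  len=0.3220
  (v14,v18,v19) [+--] → (-1.03428, 0.612, -0.534519)–(-1.55535, 0.612, -0.7038)  len=0.5479
  (v14,v19,v10) [+-+] → (-1.55535, 0.612, -0.7038)–(-1.70467, 0.612, -0.498282)  len=0.2540
  (v10,v19,v15) [+--] → (-1.70467, 0.612, -0.498282)–(-2.06666, 0.612, 0)  len=0.6159

Chained into 2 loop(s):
  loop 1: 10 segments, perimeter = 4.3497
  loop 2: 10 segments, perimeter = 4.3497
Total perimeter = 8.699

loops=2 perimeter=8.699


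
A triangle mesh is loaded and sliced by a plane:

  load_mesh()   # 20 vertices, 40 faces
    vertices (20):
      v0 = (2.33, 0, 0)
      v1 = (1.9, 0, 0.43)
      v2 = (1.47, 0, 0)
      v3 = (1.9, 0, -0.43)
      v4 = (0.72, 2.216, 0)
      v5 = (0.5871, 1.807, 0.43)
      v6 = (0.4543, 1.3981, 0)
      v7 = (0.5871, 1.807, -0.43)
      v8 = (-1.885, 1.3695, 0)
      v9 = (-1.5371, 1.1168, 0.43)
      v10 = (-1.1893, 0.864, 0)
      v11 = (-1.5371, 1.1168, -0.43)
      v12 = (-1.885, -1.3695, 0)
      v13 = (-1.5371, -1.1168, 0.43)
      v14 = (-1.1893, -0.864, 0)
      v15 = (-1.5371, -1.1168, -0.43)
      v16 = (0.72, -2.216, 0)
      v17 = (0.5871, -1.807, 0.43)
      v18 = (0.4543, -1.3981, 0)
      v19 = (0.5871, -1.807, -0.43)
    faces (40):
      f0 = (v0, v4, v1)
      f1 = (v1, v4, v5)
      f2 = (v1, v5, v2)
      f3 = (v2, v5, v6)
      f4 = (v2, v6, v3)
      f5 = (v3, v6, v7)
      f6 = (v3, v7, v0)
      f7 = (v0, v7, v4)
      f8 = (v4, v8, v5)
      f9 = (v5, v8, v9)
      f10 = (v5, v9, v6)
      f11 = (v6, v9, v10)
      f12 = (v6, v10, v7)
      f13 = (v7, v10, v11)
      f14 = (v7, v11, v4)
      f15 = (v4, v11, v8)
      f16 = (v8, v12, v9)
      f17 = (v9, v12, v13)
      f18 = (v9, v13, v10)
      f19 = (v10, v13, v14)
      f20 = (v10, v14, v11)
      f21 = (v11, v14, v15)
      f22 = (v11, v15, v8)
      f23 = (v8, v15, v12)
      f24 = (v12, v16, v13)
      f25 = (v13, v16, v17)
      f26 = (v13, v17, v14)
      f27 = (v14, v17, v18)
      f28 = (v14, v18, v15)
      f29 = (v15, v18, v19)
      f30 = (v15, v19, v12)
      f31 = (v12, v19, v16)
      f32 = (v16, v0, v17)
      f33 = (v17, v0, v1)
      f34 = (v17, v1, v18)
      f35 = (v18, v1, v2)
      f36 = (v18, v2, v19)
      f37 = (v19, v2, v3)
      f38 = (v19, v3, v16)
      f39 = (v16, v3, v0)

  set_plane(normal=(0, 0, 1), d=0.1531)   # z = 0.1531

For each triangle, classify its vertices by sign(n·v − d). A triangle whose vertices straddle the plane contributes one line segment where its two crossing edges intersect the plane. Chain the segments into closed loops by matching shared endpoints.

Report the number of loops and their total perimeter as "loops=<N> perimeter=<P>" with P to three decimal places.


Straddling triangles (20 of 40):
  (v0,v4,v1) [--+] → (1.14013, 1.427, 0.1531)–(2.1769, 0, 0.1531)  len=1.7639
  (v1,v4,v5) [+-+] → (1.14013, 1.427, 0.1531)–(0.672681, 2.07038, 0.1531)  len=0.7953
  (v1,v5,v2) [++-] → (1.15565, 0.643376, 0.1531)–(1.6231, 0, 0.1531)  len=0.7953
  (v2,v5,v6) [-+-] → (1.15565, 0.643376, 0.1531)–(0.501583, 1.54369, 0.1531)  len=1.1128
  (v4,v8,v5) [--+] → (-1.00482, 1.52527, 0.1531)–(0.672681, 2.07038, 0.1531)  len=1.7638
  (v5,v8,v9) [+-+] → (-1.00482, 1.52527, 0.1531)–(-1.76113, 1.27953, 0.1531)  len=0.7952
  (v5,v9,v6) [++-] → (-0.254731, 1.29794, 0.1531)–(0.501583, 1.54369, 0.1531)  len=0.7952
  (v6,v9,v10) [-+-] → (-0.254731, 1.29794, 0.1531)–(-1.31313, 0.954009, 0.1531)  len=1.1129
  (v8,v12,v9) [--+] → (-1.76113, -0.484262, 0.1531)–(-1.76113, 1.27953, 0.1531)  len=1.7638
  (v9,v12,v13) [+-+] → (-1.76113, -0.484262, 0.1531)–(-1.76113, -1.27953, 0.1531)  len=0.7953
  (v9,v13,v10) [++-] → (-1.31313, 0.158743, 0.1531)–(-1.31313, 0.954009, 0.1531)  len=0.7953
  (v10,v13,v14) [-+-] → (-1.31313, 0.158743, 0.1531)–(-1.31313, -0.954009, 0.1531)  len=1.1128
  (v12,v16,v13) [--+] → (-0.0836326, -1.82463, 0.1531)–(-1.76113, -1.27953, 0.1531)  len=1.7638
  (v13,v16,v17) [+-+] → (-0.0836326, -1.82463, 0.1531)–(0.672681, -2.07038, 0.1531)  len=0.7952
  (v13,v17,v14) [++-] → (-0.556819, -1.19975, 0.1531)–(-1.31313, -0.954009, 0.1531)  len=0.7952
  (v14,v17,v18) [-+-] → (-0.556819, -1.19975, 0.1531)–(0.501583, -1.54369, 0.1531)  len=1.1129
  (v16,v0,v17) [--+] → (1.70945, -0.643376, 0.1531)–(0.672681, -2.07038, 0.1531)  len=1.7639
  (v17,v0,v1) [+-+] → (1.70945, -0.643376, 0.1531)–(2.1769, 0, 0.1531)  len=0.7953
  (v17,v1,v18) [++-] → (0.969036, -0.900311, 0.1531)–(0.501583, -1.54369, 0.1531)  len=0.7953
  (v18,v1,v2) [-+-] → (0.969036, -0.900311, 0.1531)–(1.6231, 0, 0.1531)  len=1.1128

Chained into 2 loop(s):
  loop 1: 10 segments, perimeter = 12.7955
  loop 2: 10 segments, perimeter = 9.5404
Total perimeter = 22.336

loops=2 perimeter=22.336


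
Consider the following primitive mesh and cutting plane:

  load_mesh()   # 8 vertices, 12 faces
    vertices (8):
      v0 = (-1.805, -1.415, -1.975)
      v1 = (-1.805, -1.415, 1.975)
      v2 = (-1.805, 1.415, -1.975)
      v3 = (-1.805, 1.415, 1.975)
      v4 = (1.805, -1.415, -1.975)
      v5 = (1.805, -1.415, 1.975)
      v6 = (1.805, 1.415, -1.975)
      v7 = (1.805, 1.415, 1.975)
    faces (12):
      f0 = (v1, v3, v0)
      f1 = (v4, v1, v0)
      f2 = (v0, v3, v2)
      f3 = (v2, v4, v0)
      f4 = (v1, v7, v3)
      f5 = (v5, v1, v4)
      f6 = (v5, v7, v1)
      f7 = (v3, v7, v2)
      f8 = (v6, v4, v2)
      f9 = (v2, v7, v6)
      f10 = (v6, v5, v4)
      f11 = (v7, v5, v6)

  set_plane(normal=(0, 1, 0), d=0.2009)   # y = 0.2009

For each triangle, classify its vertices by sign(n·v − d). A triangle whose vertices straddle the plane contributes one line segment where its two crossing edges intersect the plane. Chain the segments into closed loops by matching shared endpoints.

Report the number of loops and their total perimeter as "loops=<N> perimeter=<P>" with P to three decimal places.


loops=1 perimeter=15.120

Straddling triangles (8 of 12):
  (v1,v3,v0) [-+-] → (-1.805, 0.2009, 1.975)–(-1.805, 0.2009, 0.280408)  len=1.6946
  (v0,v3,v2) [-++] → (-1.805, 0.2009, 0.280408)–(-1.805, 0.2009, -1.975)  len=2.2554
  (v2,v4,v0) [+--] → (-0.256272, 0.2009, -1.975)–(-1.805, 0.2009, -1.975)  len=1.5487
  (v1,v7,v3) [-++] → (0.256272, 0.2009, 1.975)–(-1.805, 0.2009, 1.975)  len=2.0613
  (v5,v7,v1) [-+-] → (1.805, 0.2009, 1.975)–(0.256272, 0.2009, 1.975)  len=1.5487
  (v6,v4,v2) [+-+] → (1.805, 0.2009, -1.975)–(-0.256272, 0.2009, -1.975)  len=2.0613
  (v6,v5,v4) [+--] → (1.805, 0.2009, -0.280408)–(1.805, 0.2009, -1.975)  len=1.6946
  (v7,v5,v6) [+-+] → (1.805, 0.2009, 1.975)–(1.805, 0.2009, -0.280408)  len=2.2554

Chained into 1 loop(s):
  loop 1: 8 segments, perimeter = 15.1200
Total perimeter = 15.120


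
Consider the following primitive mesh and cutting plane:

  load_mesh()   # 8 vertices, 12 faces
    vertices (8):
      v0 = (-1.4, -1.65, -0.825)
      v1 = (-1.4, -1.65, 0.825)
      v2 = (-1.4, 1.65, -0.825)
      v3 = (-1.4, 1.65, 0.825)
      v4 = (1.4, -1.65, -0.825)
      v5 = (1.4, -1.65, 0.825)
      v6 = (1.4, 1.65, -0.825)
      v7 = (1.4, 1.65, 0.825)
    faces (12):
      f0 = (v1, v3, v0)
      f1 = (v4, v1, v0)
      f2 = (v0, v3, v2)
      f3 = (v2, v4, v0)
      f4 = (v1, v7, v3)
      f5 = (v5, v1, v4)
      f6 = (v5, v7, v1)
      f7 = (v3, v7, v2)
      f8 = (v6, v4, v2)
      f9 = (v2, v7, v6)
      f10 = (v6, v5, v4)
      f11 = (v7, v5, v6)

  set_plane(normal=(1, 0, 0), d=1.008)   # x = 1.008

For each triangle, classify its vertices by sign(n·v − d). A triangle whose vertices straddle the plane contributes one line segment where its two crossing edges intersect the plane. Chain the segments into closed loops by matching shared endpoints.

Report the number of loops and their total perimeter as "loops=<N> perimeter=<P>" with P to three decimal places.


loops=1 perimeter=9.900

Straddling triangles (8 of 12):
  (v4,v1,v0) [+--] → (1.008, -1.65, -0.594)–(1.008, -1.65, -0.825)  len=0.2310
  (v2,v4,v0) [-+-] → (1.008, -1.188, -0.825)–(1.008, -1.65, -0.825)  len=0.4620
  (v1,v7,v3) [-+-] → (1.008, 1.188, 0.825)–(1.008, 1.65, 0.825)  len=0.4620
  (v5,v1,v4) [+-+] → (1.008, -1.65, 0.825)–(1.008, -1.65, -0.594)  len=1.4190
  (v5,v7,v1) [++-] → (1.008, 1.188, 0.825)–(1.008, -1.65, 0.825)  len=2.8380
  (v3,v7,v2) [-+-] → (1.008, 1.65, 0.825)–(1.008, 1.65, 0.594)  len=0.2310
  (v6,v4,v2) [++-] → (1.008, -1.188, -0.825)–(1.008, 1.65, -0.825)  len=2.8380
  (v2,v7,v6) [-++] → (1.008, 1.65, 0.594)–(1.008, 1.65, -0.825)  len=1.4190

Chained into 1 loop(s):
  loop 1: 8 segments, perimeter = 9.9000
Total perimeter = 9.900


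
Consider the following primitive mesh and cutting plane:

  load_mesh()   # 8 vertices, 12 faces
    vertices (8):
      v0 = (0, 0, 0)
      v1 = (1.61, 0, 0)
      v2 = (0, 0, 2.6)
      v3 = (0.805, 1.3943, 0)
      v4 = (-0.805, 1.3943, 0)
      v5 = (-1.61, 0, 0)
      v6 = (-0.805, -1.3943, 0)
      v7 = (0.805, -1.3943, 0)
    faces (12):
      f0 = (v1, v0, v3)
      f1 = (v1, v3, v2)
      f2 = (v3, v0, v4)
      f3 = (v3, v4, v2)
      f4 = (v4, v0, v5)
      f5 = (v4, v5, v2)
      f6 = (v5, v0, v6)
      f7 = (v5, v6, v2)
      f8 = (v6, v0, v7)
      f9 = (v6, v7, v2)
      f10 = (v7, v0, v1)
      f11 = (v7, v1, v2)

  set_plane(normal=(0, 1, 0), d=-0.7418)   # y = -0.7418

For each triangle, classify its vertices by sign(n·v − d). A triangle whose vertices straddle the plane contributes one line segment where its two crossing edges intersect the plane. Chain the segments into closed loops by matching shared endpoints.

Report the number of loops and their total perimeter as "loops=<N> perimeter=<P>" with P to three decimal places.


Straddling triangles (6 of 12):
  (v5,v0,v6) [++-] → (-0.428279, -0.7418, 0)–(-1.18172, -0.7418, 0)  len=0.7534
  (v5,v6,v2) [+-+] → (-1.18172, -0.7418, 0)–(-0.428279, -0.7418, 1.21674)  len=1.4311
  (v6,v0,v7) [-+-] → (-0.428279, -0.7418, 0)–(0.428279, -0.7418, 0)  len=0.8566
  (v6,v7,v2) [--+] → (0.428279, -0.7418, 1.21674)–(-0.428279, -0.7418, 1.21674)  len=0.8566
  (v7,v0,v1) [-++] → (0.428279, -0.7418, 0)–(1.18172, -0.7418, 0)  len=0.7534
  (v7,v1,v2) [-++] → (1.18172, -0.7418, 0)–(0.428279, -0.7418, 1.21674)  len=1.4311

Chained into 1 loop(s):
  loop 1: 6 segments, perimeter = 6.0823
Total perimeter = 6.082

loops=1 perimeter=6.082


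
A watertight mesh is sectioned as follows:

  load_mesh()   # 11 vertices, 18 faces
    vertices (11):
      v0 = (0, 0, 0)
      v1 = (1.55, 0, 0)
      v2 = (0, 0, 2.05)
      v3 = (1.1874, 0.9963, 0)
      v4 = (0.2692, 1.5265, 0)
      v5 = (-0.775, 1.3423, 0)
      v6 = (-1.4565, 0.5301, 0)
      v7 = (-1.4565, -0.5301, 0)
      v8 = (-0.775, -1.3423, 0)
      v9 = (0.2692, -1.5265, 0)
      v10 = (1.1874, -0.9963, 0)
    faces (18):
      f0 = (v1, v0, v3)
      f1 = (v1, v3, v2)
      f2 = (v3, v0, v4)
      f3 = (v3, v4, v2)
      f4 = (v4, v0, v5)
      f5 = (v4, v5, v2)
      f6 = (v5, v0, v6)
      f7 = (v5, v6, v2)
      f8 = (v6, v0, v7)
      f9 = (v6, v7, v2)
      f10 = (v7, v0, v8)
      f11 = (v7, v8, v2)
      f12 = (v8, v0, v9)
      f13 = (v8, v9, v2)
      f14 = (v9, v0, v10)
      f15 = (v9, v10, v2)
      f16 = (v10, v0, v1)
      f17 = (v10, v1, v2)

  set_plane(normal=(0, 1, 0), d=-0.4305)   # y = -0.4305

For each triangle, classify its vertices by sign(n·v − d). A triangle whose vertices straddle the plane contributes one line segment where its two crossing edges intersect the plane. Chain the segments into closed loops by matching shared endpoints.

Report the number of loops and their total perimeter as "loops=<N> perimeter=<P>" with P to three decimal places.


Straddling triangles (10 of 18):
  (v6,v0,v7) [++-] → (-1.18284, -0.4305, 0)–(-1.4565, -0.4305, 0)  len=0.2737
  (v6,v7,v2) [+-+] → (-1.4565, -0.4305, 0)–(-1.18284, -0.4305, 0.385173)  len=0.4725
  (v7,v0,v8) [-+-] → (-1.18284, -0.4305, 0)–(-0.248557, -0.4305, 0)  len=0.9343
  (v7,v8,v2) [--+] → (-0.248557, -0.4305, 1.39253)–(-1.18284, -0.4305, 0.385173)  len=1.3739
  (v8,v0,v9) [-+-] → (-0.248557, -0.4305, 0)–(0.0759192, -0.4305, 0)  len=0.3245
  (v8,v9,v2) [--+] → (0.0759192, -0.4305, 1.47186)–(-0.248557, -0.4305, 1.39253)  len=0.3340
  (v9,v0,v10) [-+-] → (0.0759192, -0.4305, 0)–(0.513074, -0.4305, 0)  len=0.4372
  (v9,v10,v2) [--+] → (0.513074, -0.4305, 1.1642)–(0.0759192, -0.4305, 1.47186)  len=0.5346
  (v10,v0,v1) [-++] → (0.513074, -0.4305, 0)–(1.39332, -0.4305, 0)  len=0.8802
  (v10,v1,v2) [-++] → (1.39332, -0.4305, 0)–(0.513074, -0.4305, 1.1642)  len=1.4595

Chained into 1 loop(s):
  loop 1: 10 segments, perimeter = 7.0243
Total perimeter = 7.024

loops=1 perimeter=7.024


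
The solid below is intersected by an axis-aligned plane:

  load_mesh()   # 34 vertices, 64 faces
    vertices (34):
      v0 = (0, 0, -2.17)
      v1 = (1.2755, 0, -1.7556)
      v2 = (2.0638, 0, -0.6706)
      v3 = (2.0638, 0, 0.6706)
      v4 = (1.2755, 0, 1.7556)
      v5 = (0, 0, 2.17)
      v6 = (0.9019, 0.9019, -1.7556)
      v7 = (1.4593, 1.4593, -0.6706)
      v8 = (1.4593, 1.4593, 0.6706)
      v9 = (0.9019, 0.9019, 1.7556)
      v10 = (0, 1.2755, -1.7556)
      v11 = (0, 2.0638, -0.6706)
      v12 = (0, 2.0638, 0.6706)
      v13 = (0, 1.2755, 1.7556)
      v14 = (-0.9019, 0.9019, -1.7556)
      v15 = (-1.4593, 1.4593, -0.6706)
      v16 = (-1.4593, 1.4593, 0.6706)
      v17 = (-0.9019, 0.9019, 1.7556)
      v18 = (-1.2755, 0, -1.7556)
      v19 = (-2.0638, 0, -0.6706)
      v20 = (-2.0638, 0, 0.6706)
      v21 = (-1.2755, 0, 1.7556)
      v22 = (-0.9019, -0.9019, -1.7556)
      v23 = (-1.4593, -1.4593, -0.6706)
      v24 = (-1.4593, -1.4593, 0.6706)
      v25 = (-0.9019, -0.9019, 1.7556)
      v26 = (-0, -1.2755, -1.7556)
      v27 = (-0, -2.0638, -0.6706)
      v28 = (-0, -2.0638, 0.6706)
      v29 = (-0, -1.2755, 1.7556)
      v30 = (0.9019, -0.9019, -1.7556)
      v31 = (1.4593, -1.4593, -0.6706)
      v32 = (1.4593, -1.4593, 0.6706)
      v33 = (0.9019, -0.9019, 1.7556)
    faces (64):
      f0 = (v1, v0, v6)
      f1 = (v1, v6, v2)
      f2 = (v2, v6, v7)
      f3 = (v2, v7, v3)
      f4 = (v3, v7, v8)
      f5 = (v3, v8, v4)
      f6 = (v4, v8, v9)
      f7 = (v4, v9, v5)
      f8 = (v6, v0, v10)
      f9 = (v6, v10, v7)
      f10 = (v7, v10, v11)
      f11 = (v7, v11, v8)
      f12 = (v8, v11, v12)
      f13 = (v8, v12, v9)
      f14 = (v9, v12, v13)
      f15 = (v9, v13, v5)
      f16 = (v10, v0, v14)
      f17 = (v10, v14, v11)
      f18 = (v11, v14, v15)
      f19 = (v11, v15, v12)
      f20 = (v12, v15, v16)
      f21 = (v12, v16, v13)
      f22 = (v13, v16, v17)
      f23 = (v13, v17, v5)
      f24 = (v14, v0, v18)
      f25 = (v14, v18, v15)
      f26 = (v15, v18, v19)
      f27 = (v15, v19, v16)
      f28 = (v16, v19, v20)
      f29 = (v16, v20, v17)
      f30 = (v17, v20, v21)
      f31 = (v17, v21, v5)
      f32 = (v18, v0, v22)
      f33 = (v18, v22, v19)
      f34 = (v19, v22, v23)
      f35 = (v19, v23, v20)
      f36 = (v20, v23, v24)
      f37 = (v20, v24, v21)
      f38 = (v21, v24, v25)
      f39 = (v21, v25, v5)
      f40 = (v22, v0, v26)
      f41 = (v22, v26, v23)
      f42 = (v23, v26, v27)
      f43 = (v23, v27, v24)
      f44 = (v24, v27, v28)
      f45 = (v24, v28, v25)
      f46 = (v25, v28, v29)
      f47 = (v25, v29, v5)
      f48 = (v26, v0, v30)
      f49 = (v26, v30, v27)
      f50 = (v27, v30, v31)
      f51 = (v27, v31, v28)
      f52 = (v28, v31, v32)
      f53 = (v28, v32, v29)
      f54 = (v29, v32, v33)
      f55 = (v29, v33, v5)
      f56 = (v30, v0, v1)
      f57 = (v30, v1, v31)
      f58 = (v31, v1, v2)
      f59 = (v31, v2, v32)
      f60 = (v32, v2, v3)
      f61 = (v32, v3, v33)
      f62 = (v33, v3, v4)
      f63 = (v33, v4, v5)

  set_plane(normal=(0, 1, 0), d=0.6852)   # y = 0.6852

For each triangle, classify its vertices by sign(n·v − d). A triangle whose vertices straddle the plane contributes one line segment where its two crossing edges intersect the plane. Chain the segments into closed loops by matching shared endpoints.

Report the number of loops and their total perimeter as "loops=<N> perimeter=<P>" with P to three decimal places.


Straddling triangles (20 of 64):
  (v1,v0,v6) [--+] → (0.6852, 0.6852, -1.85517)–(0.991665, 0.6852, -1.7556)  len=0.3222
  (v1,v6,v2) [-+-] → (0.991665, 0.6852, -1.7556)–(1.18107, 0.6852, -1.49491)  len=0.3222
  (v2,v6,v7) [-++] → (1.18107, 0.6852, -1.49491)–(1.77996, 0.6852, -0.6706)  len=1.0189
  (v2,v7,v3) [-+-] → (1.77996, 0.6852, -0.6706)–(1.77996, 0.6852, 0.0408527)  len=0.7115
  (v3,v7,v8) [-++] → (1.77996, 0.6852, 0.0408527)–(1.77996, 0.6852, 0.6706)  len=0.6297
  (v3,v8,v4) [-+-] → (1.77996, 0.6852, 0.6706)–(1.3618, 0.6852, 1.24615)  len=0.7114
  (v4,v8,v9) [-++] → (1.3618, 0.6852, 1.24615)–(0.991665, 0.6852, 1.7556)  len=0.6297
  (v4,v9,v5) [-+-] → (0.991665, 0.6852, 1.7556)–(0.6852, 0.6852, 1.85517)  len=0.3222
  (v6,v0,v10) [+-+] → (0.6852, 0.6852, -1.85517)–(0, 0.6852, -1.94738)  len=0.6914
  (v9,v13,v5) [++-] → (0, 0.6852, 1.94738)–(0.6852, 0.6852, 1.85517)  len=0.6914
  (v10,v0,v14) [+-+] → (0, 0.6852, -1.94738)–(-0.6852, 0.6852, -1.85517)  len=0.6914
  (v13,v17,v5) [++-] → (-0.6852, 0.6852, 1.85517)–(0, 0.6852, 1.94738)  len=0.6914
  (v14,v0,v18) [+--] → (-0.6852, 0.6852, -1.85517)–(-0.991665, 0.6852, -1.7556)  len=0.3222
  (v14,v18,v15) [+-+] → (-0.991665, 0.6852, -1.7556)–(-1.3618, 0.6852, -1.24615)  len=0.6297
  (v15,v18,v19) [+--] → (-1.3618, 0.6852, -1.24615)–(-1.77996, 0.6852, -0.6706)  len=0.7114
  (v15,v19,v16) [+-+] → (-1.77996, 0.6852, -0.6706)–(-1.77996, 0.6852, -0.0408527)  len=0.6297
  (v16,v19,v20) [+--] → (-1.77996, 0.6852, -0.0408527)–(-1.77996, 0.6852, 0.6706)  len=0.7115
  (v16,v20,v17) [+-+] → (-1.77996, 0.6852, 0.6706)–(-1.18107, 0.6852, 1.49491)  len=1.0189
  (v17,v20,v21) [+--] → (-1.18107, 0.6852, 1.49491)–(-0.991665, 0.6852, 1.7556)  len=0.3222
  (v17,v21,v5) [+--] → (-0.991665, 0.6852, 1.7556)–(-0.6852, 0.6852, 1.85517)  len=0.3222

Chained into 1 loop(s):
  loop 1: 20 segments, perimeter = 12.1014
Total perimeter = 12.101

loops=1 perimeter=12.101


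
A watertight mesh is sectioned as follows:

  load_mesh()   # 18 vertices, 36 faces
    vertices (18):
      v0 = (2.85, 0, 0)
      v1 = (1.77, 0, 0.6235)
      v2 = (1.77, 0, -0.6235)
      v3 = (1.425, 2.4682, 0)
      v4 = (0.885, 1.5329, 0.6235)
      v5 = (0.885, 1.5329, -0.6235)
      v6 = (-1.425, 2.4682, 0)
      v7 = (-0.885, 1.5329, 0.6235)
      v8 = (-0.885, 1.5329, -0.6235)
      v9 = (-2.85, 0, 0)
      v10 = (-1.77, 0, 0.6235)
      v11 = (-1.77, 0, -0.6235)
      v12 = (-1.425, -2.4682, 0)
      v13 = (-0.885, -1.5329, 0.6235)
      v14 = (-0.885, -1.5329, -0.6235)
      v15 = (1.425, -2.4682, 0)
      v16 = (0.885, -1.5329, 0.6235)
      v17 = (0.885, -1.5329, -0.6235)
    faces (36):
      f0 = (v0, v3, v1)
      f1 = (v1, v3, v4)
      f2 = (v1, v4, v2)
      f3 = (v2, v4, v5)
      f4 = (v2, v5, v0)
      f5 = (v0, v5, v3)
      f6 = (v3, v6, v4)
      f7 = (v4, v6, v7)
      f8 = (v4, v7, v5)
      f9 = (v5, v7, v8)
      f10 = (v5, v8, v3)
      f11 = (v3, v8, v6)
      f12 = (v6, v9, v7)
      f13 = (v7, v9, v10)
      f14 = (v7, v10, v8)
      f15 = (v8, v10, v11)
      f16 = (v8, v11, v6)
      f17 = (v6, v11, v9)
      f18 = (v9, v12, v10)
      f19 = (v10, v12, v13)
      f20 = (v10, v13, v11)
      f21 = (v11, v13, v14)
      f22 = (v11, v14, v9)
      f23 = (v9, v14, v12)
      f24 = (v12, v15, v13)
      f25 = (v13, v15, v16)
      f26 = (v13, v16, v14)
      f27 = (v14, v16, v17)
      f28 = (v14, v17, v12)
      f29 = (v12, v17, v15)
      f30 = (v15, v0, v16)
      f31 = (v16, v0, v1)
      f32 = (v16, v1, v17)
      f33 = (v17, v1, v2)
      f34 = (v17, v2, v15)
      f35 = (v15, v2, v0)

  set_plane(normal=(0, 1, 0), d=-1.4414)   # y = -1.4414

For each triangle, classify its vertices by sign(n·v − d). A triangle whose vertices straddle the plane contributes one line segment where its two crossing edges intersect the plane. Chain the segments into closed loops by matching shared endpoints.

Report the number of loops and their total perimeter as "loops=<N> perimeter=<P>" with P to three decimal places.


loops=2 perimeter=7.482

Straddling triangles (12 of 36):
  (v9,v12,v10) [+-+] → (-2.01782, -1.4414, 0)–(-1.56852, -1.4414, 0.259383)  len=0.5188
  (v10,v12,v13) [+--] → (-1.56852, -1.4414, 0.259383)–(-0.937826, -1.4414, 0.6235)  len=0.7283
  (v10,v13,v11) [+-+] → (-0.937826, -1.4414, 0.6235)–(-0.937826, -1.4414, 0.549066)  len=0.0744
  (v11,v13,v14) [+--] → (-0.937826, -1.4414, 0.549066)–(-0.937826, -1.4414, -0.6235)  len=1.1726
  (v11,v14,v9) [+-+] → (-0.937826, -1.4414, -0.6235)–(-1.00229, -1.4414, -0.586283)  len=0.0744
  (v9,v14,v12) [+--] → (-1.00229, -1.4414, -0.586283)–(-2.01782, -1.4414, 0)  len=1.1726
  (v15,v0,v16) [-+-] → (2.01782, -1.4414, 0)–(1.00229, -1.4414, 0.586283)  len=1.1726
  (v16,v0,v1) [-++] → (1.00229, -1.4414, 0.586283)–(0.937826, -1.4414, 0.6235)  len=0.0744
  (v16,v1,v17) [-+-] → (0.937826, -1.4414, 0.6235)–(0.937826, -1.4414, -0.549066)  len=1.1726
  (v17,v1,v2) [-++] → (0.937826, -1.4414, -0.549066)–(0.937826, -1.4414, -0.6235)  len=0.0744
  (v17,v2,v15) [-+-] → (0.937826, -1.4414, -0.6235)–(1.56852, -1.4414, -0.259383)  len=0.7283
  (v15,v2,v0) [-++] → (1.56852, -1.4414, -0.259383)–(2.01782, -1.4414, 0)  len=0.5188

Chained into 2 loop(s):
  loop 1: 6 segments, perimeter = 3.7411
  loop 2: 6 segments, perimeter = 3.7411
Total perimeter = 7.482


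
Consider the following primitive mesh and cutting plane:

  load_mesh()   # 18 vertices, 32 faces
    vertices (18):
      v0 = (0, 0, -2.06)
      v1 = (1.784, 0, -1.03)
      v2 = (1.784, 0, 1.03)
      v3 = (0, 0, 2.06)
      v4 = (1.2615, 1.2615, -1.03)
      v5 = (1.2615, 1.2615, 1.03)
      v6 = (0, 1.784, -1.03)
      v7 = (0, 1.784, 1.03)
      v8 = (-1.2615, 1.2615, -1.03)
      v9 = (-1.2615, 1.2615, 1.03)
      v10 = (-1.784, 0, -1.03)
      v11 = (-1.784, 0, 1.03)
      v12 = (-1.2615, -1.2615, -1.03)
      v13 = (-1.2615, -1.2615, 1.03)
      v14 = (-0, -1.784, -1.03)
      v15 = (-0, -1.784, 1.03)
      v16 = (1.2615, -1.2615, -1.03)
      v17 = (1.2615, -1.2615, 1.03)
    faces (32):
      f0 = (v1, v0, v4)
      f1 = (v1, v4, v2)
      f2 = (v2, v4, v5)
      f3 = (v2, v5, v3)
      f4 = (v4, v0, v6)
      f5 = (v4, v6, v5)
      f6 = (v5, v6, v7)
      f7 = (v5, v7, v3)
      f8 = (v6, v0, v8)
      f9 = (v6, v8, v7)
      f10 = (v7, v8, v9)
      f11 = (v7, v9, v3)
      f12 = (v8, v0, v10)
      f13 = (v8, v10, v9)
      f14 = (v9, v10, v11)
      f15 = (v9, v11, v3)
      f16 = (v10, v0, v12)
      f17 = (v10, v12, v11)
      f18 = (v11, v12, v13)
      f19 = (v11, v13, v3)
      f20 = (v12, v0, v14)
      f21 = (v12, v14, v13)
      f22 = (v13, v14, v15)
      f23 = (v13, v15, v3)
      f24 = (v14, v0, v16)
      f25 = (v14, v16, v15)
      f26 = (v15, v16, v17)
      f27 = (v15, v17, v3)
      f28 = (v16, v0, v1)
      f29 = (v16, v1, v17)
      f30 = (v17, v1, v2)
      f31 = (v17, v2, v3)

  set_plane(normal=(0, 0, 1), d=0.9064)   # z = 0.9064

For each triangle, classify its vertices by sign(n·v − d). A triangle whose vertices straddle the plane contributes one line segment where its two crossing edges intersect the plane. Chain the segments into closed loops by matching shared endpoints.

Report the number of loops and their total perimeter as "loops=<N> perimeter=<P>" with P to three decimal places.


loops=1 perimeter=10.923

Straddling triangles (16 of 32):
  (v1,v4,v2) [--+] → (1.75265, 0.07569, 0.9064)–(1.784, 0, 0.9064)  len=0.0819
  (v2,v4,v5) [+-+] → (1.75265, 0.07569, 0.9064)–(1.2615, 1.2615, 0.9064)  len=1.2835
  (v4,v6,v5) [--+] → (1.18581, 1.29285, 0.9064)–(1.2615, 1.2615, 0.9064)  len=0.0819
  (v5,v6,v7) [+-+] → (1.18581, 1.29285, 0.9064)–(0, 1.784, 0.9064)  len=1.2835
  (v6,v8,v7) [--+] → (-0.07569, 1.75265, 0.9064)–(0, 1.784, 0.9064)  len=0.0819
  (v7,v8,v9) [+-+] → (-0.07569, 1.75265, 0.9064)–(-1.2615, 1.2615, 0.9064)  len=1.2835
  (v8,v10,v9) [--+] → (-1.29285, 1.18581, 0.9064)–(-1.2615, 1.2615, 0.9064)  len=0.0819
  (v9,v10,v11) [+-+] → (-1.29285, 1.18581, 0.9064)–(-1.784, 0, 0.9064)  len=1.2835
  (v10,v12,v11) [--+] → (-1.75265, -0.07569, 0.9064)–(-1.784, 0, 0.9064)  len=0.0819
  (v11,v12,v13) [+-+] → (-1.75265, -0.07569, 0.9064)–(-1.2615, -1.2615, 0.9064)  len=1.2835
  (v12,v14,v13) [--+] → (-1.18581, -1.29285, 0.9064)–(-1.2615, -1.2615, 0.9064)  len=0.0819
  (v13,v14,v15) [+-+] → (-1.18581, -1.29285, 0.9064)–(0, -1.784, 0.9064)  len=1.2835
  (v14,v16,v15) [--+] → (0.07569, -1.75265, 0.9064)–(0, -1.784, 0.9064)  len=0.0819
  (v15,v16,v17) [+-+] → (0.07569, -1.75265, 0.9064)–(1.2615, -1.2615, 0.9064)  len=1.2835
  (v16,v1,v17) [--+] → (1.29285, -1.18581, 0.9064)–(1.2615, -1.2615, 0.9064)  len=0.0819
  (v17,v1,v2) [+-+] → (1.29285, -1.18581, 0.9064)–(1.784, 0, 0.9064)  len=1.2835

Chained into 1 loop(s):
  loop 1: 16 segments, perimeter = 10.9234
Total perimeter = 10.923


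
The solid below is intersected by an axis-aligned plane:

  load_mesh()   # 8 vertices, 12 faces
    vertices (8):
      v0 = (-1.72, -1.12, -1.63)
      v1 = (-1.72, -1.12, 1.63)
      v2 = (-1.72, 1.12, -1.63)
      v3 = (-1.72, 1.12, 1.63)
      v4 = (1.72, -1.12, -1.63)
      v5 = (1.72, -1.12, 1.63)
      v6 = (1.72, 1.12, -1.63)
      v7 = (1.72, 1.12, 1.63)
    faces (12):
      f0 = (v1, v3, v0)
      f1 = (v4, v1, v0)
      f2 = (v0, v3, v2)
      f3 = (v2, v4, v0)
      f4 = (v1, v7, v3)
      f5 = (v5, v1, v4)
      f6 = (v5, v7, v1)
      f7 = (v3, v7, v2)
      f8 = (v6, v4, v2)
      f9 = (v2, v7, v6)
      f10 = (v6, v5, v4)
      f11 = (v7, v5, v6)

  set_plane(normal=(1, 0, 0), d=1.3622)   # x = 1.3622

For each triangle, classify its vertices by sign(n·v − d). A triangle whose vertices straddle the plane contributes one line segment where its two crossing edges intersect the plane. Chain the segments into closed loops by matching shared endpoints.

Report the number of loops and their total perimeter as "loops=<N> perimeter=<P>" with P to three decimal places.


Straddling triangles (8 of 12):
  (v4,v1,v0) [+--] → (1.3622, -1.12, -1.29092)–(1.3622, -1.12, -1.63)  len=0.3391
  (v2,v4,v0) [-+-] → (1.3622, -0.887014, -1.63)–(1.3622, -1.12, -1.63)  len=0.2330
  (v1,v7,v3) [-+-] → (1.3622, 0.887014, 1.63)–(1.3622, 1.12, 1.63)  len=0.2330
  (v5,v1,v4) [+-+] → (1.3622, -1.12, 1.63)–(1.3622, -1.12, -1.29092)  len=2.9209
  (v5,v7,v1) [++-] → (1.3622, 0.887014, 1.63)–(1.3622, -1.12, 1.63)  len=2.0070
  (v3,v7,v2) [-+-] → (1.3622, 1.12, 1.63)–(1.3622, 1.12, 1.29092)  len=0.3391
  (v6,v4,v2) [++-] → (1.3622, -0.887014, -1.63)–(1.3622, 1.12, -1.63)  len=2.0070
  (v2,v7,v6) [-++] → (1.3622, 1.12, 1.29092)–(1.3622, 1.12, -1.63)  len=2.9209

Chained into 1 loop(s):
  loop 1: 8 segments, perimeter = 11.0000
Total perimeter = 11.000

loops=1 perimeter=11.000


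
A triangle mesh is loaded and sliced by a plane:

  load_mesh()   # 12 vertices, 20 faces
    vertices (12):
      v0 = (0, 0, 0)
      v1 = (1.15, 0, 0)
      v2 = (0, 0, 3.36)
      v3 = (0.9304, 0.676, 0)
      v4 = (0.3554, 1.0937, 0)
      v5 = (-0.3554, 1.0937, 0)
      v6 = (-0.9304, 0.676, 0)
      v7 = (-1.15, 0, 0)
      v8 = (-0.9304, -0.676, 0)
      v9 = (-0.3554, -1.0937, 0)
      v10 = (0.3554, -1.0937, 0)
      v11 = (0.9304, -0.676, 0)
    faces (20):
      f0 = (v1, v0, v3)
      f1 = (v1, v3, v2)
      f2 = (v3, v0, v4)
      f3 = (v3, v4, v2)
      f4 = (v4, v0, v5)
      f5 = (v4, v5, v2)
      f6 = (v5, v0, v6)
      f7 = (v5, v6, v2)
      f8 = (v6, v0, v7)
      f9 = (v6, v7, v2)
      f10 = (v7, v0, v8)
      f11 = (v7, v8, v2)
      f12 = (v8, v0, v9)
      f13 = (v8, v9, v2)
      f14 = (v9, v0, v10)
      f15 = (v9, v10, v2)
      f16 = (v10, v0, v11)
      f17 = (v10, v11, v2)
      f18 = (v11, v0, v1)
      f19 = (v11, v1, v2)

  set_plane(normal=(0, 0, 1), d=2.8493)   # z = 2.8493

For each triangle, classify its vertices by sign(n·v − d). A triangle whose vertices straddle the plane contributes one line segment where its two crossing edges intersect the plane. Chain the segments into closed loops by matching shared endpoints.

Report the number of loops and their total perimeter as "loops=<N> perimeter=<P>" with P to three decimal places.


loops=1 perimeter=1.080

Straddling triangles (10 of 20):
  (v1,v3,v2) [--+] → (0.141415, 0.102748, 2.8493)–(0.174793, 0, 2.8493)  len=0.1080
  (v3,v4,v2) [--+] → (0.0540187, 0.166236, 2.8493)–(0.141415, 0.102748, 2.8493)  len=0.1080
  (v4,v5,v2) [--+] → (-0.0540187, 0.166236, 2.8493)–(0.0540187, 0.166236, 2.8493)  len=0.1080
  (v5,v6,v2) [--+] → (-0.141415, 0.102748, 2.8493)–(-0.0540187, 0.166236, 2.8493)  len=0.1080
  (v6,v7,v2) [--+] → (-0.174793, 0, 2.8493)–(-0.141415, 0.102748, 2.8493)  len=0.1080
  (v7,v8,v2) [--+] → (-0.141415, -0.102748, 2.8493)–(-0.174793, 0, 2.8493)  len=0.1080
  (v8,v9,v2) [--+] → (-0.0540187, -0.166236, 2.8493)–(-0.141415, -0.102748, 2.8493)  len=0.1080
  (v9,v10,v2) [--+] → (0.0540187, -0.166236, 2.8493)–(-0.0540187, -0.166236, 2.8493)  len=0.1080
  (v10,v11,v2) [--+] → (0.141415, -0.102748, 2.8493)–(0.0540187, -0.166236, 2.8493)  len=0.1080
  (v11,v1,v2) [--+] → (0.174793, 0, 2.8493)–(0.141415, -0.102748, 2.8493)  len=0.1080

Chained into 1 loop(s):
  loop 1: 10 segments, perimeter = 1.0803
Total perimeter = 1.080


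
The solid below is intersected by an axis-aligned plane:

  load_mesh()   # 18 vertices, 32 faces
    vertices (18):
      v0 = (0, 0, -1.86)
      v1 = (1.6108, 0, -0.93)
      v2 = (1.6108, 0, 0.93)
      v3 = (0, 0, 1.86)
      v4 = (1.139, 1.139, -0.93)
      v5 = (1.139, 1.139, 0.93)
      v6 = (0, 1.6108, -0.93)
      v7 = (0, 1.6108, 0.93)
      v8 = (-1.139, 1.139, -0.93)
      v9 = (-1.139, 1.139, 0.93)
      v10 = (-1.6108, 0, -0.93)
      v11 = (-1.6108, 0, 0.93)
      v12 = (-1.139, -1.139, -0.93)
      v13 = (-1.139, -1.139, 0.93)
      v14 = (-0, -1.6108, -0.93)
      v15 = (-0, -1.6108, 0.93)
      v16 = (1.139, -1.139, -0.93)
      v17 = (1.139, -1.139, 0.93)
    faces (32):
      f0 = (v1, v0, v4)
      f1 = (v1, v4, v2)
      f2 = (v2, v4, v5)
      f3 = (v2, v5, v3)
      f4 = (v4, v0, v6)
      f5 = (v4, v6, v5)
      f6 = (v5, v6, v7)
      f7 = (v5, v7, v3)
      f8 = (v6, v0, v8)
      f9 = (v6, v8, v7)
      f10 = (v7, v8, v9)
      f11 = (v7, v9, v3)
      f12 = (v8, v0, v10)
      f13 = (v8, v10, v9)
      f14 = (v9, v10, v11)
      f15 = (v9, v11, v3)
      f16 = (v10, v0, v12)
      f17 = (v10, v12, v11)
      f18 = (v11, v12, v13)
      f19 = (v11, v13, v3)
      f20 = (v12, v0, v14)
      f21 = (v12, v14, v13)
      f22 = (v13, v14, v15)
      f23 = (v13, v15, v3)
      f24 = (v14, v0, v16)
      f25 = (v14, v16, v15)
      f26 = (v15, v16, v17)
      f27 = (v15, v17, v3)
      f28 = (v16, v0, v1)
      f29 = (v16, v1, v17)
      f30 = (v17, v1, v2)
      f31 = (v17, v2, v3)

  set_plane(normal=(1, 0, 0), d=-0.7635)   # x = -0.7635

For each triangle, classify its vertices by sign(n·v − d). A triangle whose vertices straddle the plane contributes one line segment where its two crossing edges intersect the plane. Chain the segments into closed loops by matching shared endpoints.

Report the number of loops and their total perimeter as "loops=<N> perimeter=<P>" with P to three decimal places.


loops=1 perimeter=9.313

Straddling triangles (12 of 32):
  (v6,v0,v8) [++-] → (-0.7635, 0.7635, -1.2366)–(-0.7635, 1.29454, -0.93)  len=0.6132
  (v6,v8,v7) [+-+] → (-0.7635, 1.29454, -0.93)–(-0.7635, 1.29454, -0.316804)  len=0.6132
  (v7,v8,v9) [+--] → (-0.7635, 1.29454, -0.316804)–(-0.7635, 1.29454, 0.93)  len=1.2468
  (v7,v9,v3) [+-+] → (-0.7635, 1.29454, 0.93)–(-0.7635, 0.7635, 1.2366)  len=0.6132
  (v8,v0,v10) [-+-] → (-0.7635, 0.7635, -1.2366)–(-0.7635, 0, -1.41919)  len=0.7850
  (v9,v11,v3) [--+] → (-0.7635, 0, 1.41919)–(-0.7635, 0.7635, 1.2366)  len=0.7850
  (v10,v0,v12) [-+-] → (-0.7635, 0, -1.41919)–(-0.7635, -0.7635, -1.2366)  len=0.7850
  (v11,v13,v3) [--+] → (-0.7635, -0.7635, 1.2366)–(-0.7635, 0, 1.41919)  len=0.7850
  (v12,v0,v14) [-++] → (-0.7635, -0.7635, -1.2366)–(-0.7635, -1.29454, -0.93)  len=0.6132
  (v12,v14,v13) [-+-] → (-0.7635, -1.29454, -0.93)–(-0.7635, -1.29454, 0.316804)  len=1.2468
  (v13,v14,v15) [-++] → (-0.7635, -1.29454, 0.316804)–(-0.7635, -1.29454, 0.93)  len=0.6132
  (v13,v15,v3) [-++] → (-0.7635, -1.29454, 0.93)–(-0.7635, -0.7635, 1.2366)  len=0.6132

Chained into 1 loop(s):
  loop 1: 12 segments, perimeter = 9.3129
Total perimeter = 9.313


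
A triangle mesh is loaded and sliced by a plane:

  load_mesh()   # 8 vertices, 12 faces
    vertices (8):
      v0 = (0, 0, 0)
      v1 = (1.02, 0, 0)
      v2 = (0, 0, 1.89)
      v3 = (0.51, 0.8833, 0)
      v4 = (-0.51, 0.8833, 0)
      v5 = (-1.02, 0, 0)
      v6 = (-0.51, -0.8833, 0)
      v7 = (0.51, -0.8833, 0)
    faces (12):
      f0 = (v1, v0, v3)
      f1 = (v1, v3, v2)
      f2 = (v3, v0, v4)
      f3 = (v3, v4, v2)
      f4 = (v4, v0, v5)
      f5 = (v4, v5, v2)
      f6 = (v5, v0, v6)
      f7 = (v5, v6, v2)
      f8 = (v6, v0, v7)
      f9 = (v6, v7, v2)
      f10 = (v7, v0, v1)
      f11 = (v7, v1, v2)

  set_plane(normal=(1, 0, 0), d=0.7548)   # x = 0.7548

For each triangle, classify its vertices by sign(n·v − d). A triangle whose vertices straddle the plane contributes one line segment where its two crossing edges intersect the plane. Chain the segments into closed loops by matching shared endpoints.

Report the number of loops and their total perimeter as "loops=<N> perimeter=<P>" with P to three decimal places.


loops=1 perimeter=2.264

Straddling triangles (4 of 12):
  (v1,v0,v3) [+--] → (0.7548, 0, 0)–(0.7548, 0.459316, 0)  len=0.4593
  (v1,v3,v2) [+--] → (0.7548, 0.459316, 0)–(0.7548, 0, 0.4914)  len=0.6726
  (v7,v0,v1) [--+] → (0.7548, 0, 0)–(0.7548, -0.459316, 0)  len=0.4593
  (v7,v1,v2) [-+-] → (0.7548, -0.459316, 0)–(0.7548, 0, 0.4914)  len=0.6726

Chained into 1 loop(s):
  loop 1: 4 segments, perimeter = 2.2639
Total perimeter = 2.264


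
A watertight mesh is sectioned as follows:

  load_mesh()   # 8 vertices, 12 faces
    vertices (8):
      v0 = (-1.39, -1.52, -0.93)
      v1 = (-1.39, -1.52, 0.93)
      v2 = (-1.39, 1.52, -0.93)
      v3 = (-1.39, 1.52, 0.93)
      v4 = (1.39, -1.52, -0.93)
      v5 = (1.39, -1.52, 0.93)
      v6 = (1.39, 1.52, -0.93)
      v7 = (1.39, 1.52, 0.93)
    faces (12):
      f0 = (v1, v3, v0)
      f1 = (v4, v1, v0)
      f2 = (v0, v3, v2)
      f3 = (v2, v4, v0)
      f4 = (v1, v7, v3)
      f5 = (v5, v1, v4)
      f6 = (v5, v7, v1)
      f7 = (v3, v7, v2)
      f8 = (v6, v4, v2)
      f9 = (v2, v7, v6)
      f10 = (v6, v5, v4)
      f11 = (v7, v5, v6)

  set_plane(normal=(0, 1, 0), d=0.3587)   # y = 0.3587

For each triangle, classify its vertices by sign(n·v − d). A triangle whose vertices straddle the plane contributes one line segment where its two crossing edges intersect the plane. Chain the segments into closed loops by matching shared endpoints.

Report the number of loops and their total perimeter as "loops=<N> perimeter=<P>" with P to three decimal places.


loops=1 perimeter=9.280

Straddling triangles (8 of 12):
  (v1,v3,v0) [-+-] → (-1.39, 0.3587, 0.93)–(-1.39, 0.3587, 0.219468)  len=0.7105
  (v0,v3,v2) [-++] → (-1.39, 0.3587, 0.219468)–(-1.39, 0.3587, -0.93)  len=1.1495
  (v2,v4,v0) [+--] → (-0.328022, 0.3587, -0.93)–(-1.39, 0.3587, -0.93)  len=1.0620
  (v1,v7,v3) [-++] → (0.328022, 0.3587, 0.93)–(-1.39, 0.3587, 0.93)  len=1.7180
  (v5,v7,v1) [-+-] → (1.39, 0.3587, 0.93)–(0.328022, 0.3587, 0.93)  len=1.0620
  (v6,v4,v2) [+-+] → (1.39, 0.3587, -0.93)–(-0.328022, 0.3587, -0.93)  len=1.7180
  (v6,v5,v4) [+--] → (1.39, 0.3587, -0.219468)–(1.39, 0.3587, -0.93)  len=0.7105
  (v7,v5,v6) [+-+] → (1.39, 0.3587, 0.93)–(1.39, 0.3587, -0.219468)  len=1.1495

Chained into 1 loop(s):
  loop 1: 8 segments, perimeter = 9.2800
Total perimeter = 9.280
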